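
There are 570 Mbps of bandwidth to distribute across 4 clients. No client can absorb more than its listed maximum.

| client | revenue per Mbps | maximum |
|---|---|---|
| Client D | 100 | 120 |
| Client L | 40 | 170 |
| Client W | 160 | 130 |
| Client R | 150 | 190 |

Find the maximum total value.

66500

Rank by revenue per Mbps: Client W 160 > Client R 150 > Client D 100 > Client L 40.
Client W takes 130 to reach its cap of 130 → 440 left.
Client R takes 190 to reach its cap of 190 → 250 left.
Client D takes 120 to reach its cap of 120 → 130 left.
Client L: +130 (room for 170) → 130. Pool exhausted.
Total = 100×120 + 40×130 + 160×130 + 150×190 = 66500.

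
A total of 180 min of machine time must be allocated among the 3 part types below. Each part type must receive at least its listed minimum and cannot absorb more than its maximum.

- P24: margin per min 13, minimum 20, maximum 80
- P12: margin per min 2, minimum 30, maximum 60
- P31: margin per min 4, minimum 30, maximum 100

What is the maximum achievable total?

Meeting every minimum uses 20+30+30 = 80 min, leaving 100.
Rank by margin per min: P24 13 > P31 4 > P12 2.
P24 takes 60 more to reach its cap of 80 — 40 left.
P31 has room for 70 more but only 40 remain, so it gets 70.
Total = 13×80 + 2×30 + 4×70 = 1380.

1380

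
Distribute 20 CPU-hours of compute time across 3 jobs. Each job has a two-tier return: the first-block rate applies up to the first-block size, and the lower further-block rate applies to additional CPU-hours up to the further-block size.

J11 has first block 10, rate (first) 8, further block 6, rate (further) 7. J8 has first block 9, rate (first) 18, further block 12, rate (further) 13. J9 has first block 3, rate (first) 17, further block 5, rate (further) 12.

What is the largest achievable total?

317

Rank every tier by rate: J8/T1 18 > J9/T1 17 > J8/T2 13 > J9/T2 12 > J11/T1 8 > J11/T2 7.
J8 T1 at 18: fill all 9 ; 11 left.
Fill J9 T1 block (3 at 17) ; 8 left.
J8 T2 at 13: only 8 left, fill 8.
Total = 18×9 + 17×3 + 13×8 = 317.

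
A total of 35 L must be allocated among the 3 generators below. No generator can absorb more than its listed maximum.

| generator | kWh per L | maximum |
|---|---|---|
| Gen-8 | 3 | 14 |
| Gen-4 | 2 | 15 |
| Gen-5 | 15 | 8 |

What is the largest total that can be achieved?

188

Rank by kWh per L: Gen-5 15 > Gen-8 3 > Gen-4 2.
Give Gen-5 8 to hit its cap of 8 → 27 left.
Gen-8 takes 14 to reach its cap of 14 → 13 left.
Gen-4 has room for 15 but only 13 remain, so it gets 13.
Total = 3×14 + 2×13 + 15×8 = 188.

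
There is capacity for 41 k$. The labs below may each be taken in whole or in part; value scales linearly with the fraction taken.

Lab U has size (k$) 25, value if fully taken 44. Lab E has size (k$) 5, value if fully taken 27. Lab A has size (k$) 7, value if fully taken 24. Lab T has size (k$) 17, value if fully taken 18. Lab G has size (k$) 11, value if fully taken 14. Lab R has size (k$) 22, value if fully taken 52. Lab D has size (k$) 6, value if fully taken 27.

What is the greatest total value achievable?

Sort by value density: Lab E 27/5≈5.4, Lab D 27/6≈4.5, Lab A 24/7≈3.43, Lab R 52/22≈2.36, Lab U 44/25≈1.76, Lab G 14/11≈1.27, Lab T 18/17≈1.06.
All 5 k$ of Lab E fit (value 27) — 36 remain.
All 6 k$ of Lab D fit (value 27) — 30 remain.
Lab A: take in full, 7 k$ for value 24 — 23 left.
Lab R: take in full, 22 k$ for value 52 — 1 left.
Fill the last 1 k$ with part of Lab U: 1/25 of it earns 1.76.
Total value = 131.76.

131.76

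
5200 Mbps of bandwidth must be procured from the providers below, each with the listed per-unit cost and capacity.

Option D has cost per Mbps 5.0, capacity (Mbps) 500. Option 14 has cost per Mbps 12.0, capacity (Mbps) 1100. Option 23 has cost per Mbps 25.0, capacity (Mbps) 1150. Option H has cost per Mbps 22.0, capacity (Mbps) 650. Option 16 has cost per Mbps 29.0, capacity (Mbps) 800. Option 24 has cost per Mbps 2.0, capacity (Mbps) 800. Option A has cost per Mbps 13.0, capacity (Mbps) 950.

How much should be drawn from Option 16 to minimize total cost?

50

Fill from the cheapest provider first.
Take 800 from Option 24 at 2.0 — need 4400 more.
Take 500 from Option D at 5.0 — need 3900 more.
Take 1100 from Option 14 at 12.0 — need 2800 more.
Option A (13.0): use full 950 — 1850 Mbps to go.
Option H (22.0): use full 650 — 1200 Mbps to go.
Option 23 at 25.0: take all 1150 Mbps — 50 still needed.
Option 16 at 29.0: take 50 of its 800 — requirement met.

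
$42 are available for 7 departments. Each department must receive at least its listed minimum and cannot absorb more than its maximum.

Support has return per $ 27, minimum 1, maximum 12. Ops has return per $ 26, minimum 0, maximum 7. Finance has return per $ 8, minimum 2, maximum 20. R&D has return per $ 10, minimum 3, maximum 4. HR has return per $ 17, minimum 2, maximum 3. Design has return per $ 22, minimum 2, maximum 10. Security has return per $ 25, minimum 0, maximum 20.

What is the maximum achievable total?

Meeting every minimum uses 1+0+2+3+2+2+0 = 10 $, leaving 32.
Rank by return per $: Support 27 > Ops 26 > Security 25 > Design 22 > HR 17 > R&D 10 > Finance 8.
Support: +11 to 12 (cap) — 21 left.
Give Ops 7 more to hit its cap of 7 — 14 left.
Security has room for 20 more but only 14 remain, so it gets 14.
Total = 27×12 + 26×7 + 8×2 + 10×3 + 17×2 + 22×2 + 25×14 = 980.

980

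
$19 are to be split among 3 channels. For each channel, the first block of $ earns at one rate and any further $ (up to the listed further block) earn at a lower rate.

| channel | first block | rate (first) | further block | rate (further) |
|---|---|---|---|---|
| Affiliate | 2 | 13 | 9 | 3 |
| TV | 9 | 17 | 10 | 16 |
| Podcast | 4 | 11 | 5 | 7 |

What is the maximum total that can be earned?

313

Order all 6 blocks by rate: TV/first 17 > TV/second 16 > Affiliate/first 13 > Podcast/first 11 > Podcast/second 7 > Affiliate/second 3.
TV/first (17): +9 → 10 left.
Fill TV second block (10 at 16) → 0 left.
Total = 17×9 + 16×10 = 313.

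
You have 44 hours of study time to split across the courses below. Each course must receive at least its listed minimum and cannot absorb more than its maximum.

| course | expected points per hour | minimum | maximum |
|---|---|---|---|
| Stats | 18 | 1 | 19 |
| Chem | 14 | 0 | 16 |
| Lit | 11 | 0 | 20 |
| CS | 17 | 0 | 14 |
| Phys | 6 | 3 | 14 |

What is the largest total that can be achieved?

Meeting every minimum uses 1+0+0+0+3 = 4 hours, leaving 40.
Highest expected points per hour first: Stats 18 > CS 17 > Chem 14 > Lit 11 > Phys 6.
Stats takes 18 more to reach its cap of 19 — 22 left.
CS takes 14 more to reach its cap of 14 — 8 left.
Chem has room for 16 more but only 8 remain, so it gets 8.
Total = 18×19 + 14×8 + 17×14 + 6×3 = 710.

710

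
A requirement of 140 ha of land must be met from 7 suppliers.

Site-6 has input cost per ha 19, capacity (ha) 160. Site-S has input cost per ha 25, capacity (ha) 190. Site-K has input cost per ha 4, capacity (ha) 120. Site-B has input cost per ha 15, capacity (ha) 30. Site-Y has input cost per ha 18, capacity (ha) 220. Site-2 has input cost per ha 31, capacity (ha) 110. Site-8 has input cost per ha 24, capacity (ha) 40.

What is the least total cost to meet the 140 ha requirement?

Fill from the cheapest supplier first.
Site-K (4): use full 120 → 20 ha to go.
Take 20 from Site-B at 15 to finish.
Site-Y, Site-6, Site-8, Site-S, Site-2: unused.
Cost = 120×4 + 20×15 = 780.

780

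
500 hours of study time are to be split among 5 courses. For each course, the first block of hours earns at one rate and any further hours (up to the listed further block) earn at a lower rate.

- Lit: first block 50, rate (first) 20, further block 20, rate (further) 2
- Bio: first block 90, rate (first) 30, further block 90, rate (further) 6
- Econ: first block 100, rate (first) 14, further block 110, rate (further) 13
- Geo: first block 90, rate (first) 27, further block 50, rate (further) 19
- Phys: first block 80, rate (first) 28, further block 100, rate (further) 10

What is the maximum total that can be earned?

11240

Order all 10 blocks by rate: Bio/first 30 > Phys/first 28 > Geo/first 27 > Lit/first 20 > Geo/second 19 > Econ/first 14 > Econ/second 13 > Phys/second 10 > Bio/second 6 > Lit/second 2.
Bio/first (30): +90 → 410 left.
Fill Phys first block (80 at 28) → 330 left.
Geo/first (27): +90 → 240 left.
Lit first at 20: fill all 50 → 190 left.
Fill Geo second block (50 at 19) → 140 left.
Econ/first (14): +100 → 40 left.
40 remain; put them into Econ second at 13.
Total = 30×90 + 28×80 + 27×90 + 20×50 + 19×50 + 14×100 + 13×40 = 11240.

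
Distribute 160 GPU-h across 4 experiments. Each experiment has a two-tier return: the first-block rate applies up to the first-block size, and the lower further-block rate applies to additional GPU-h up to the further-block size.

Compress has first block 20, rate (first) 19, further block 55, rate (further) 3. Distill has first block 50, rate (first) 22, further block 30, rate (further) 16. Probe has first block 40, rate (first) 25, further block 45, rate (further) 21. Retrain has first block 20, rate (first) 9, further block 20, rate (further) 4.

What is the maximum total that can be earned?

3505

Order all 8 blocks by rate: Probe/first 25 > Distill/first 22 > Probe/second 21 > Compress/first 19 > Distill/second 16 > Retrain/first 9 > Retrain/second 4 > Compress/second 3.
Fill Probe first block (40 at 25) ; 120 left.
Distill first at 22: fill all 50 ; 70 left.
Fill Probe second block (45 at 21) ; 25 left.
Compress first at 19: fill all 20 ; 5 left.
Distill/second: +5 of 30 at 16; pool empty.
Total = 25×40 + 22×50 + 21×45 + 19×20 + 16×5 = 3505.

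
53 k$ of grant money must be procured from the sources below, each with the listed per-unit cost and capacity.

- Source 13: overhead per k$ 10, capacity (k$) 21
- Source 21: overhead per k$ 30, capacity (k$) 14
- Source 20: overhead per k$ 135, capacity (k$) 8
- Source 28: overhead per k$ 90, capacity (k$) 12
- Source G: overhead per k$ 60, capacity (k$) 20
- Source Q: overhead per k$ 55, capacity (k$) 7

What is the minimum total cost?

Cheapest first:
Source 13 at 10: take all 21 k$ ; 32 still needed.
Source 21 (30): use full 14 ; 18 k$ to go.
Source Q (55): use full 7 ; 11 k$ to go.
Take 11 from Source G at 60 to finish.
Source 28, Source 20: unused.
Cost = 21×10 + 14×30 + 7×55 + 11×60 = 1675.

1675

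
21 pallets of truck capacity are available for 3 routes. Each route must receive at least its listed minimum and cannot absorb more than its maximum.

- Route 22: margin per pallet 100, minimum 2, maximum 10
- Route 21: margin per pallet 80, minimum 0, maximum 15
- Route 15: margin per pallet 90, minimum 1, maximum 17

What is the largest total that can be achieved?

1990

Meeting every minimum uses 2+0+1 = 3 pallets, leaving 18.
Order the routes by margin per pallet: Route 22 100 > Route 15 90 > Route 21 80.
Route 22: +8 to 10 (cap) ; 10 left.
Only 10 left; Route 15 takes them to reach 11.
Total = 100×10 + 90×11 = 1990.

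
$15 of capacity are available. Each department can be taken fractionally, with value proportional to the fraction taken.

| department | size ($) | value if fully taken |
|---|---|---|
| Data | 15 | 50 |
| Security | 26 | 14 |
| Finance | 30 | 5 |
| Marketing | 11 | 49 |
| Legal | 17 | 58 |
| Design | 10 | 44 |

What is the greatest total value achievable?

66.6

Rank by value-to-size ratio: Marketing 49/11≈4.45, Design 44/10≈4.4, Legal 58/17≈3.41, Data 50/15≈3.33, Security 14/26≈0.538, Finance 5/30≈0.167.
Take all of Marketing (11 $, value 49) → 4 $ left.
Fill the last 4 $ with part of Design: 4/10 of it earns 17.6.
Total value = 66.6.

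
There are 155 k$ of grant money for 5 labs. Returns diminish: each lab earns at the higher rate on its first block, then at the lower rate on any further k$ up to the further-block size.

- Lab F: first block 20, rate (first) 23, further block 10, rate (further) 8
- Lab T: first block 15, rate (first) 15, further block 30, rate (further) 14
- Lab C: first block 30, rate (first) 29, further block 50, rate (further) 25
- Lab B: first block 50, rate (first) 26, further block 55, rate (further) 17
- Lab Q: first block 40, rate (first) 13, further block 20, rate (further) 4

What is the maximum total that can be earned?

Treat each block as its own option and order by rate: Lab C/first 29 > Lab B/first 26 > Lab C/second 25 > Lab F/first 23 > Lab B/second 17 > Lab T/first 15 > Lab T/second 14 > Lab Q/first 13 > Lab F/second 8 > Lab Q/second 4.
Lab C first at 29: fill all 30 ; 125 left.
Lab B first at 26: fill all 50 ; 75 left.
Fill Lab C second block (50 at 25) ; 25 left.
Fill Lab F first block (20 at 23) ; 5 left.
Lab B/second: +5 of 55 at 17; pool empty.
Total = 29×30 + 26×50 + 25×50 + 23×20 + 17×5 = 3965.

3965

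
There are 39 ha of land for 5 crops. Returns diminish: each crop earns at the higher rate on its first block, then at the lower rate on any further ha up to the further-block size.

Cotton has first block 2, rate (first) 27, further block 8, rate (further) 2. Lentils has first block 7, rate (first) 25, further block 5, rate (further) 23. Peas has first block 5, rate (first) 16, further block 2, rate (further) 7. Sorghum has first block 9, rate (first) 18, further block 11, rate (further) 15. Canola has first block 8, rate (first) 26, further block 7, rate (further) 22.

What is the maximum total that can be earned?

884

Order all 10 blocks by rate: Cotton/T1 27 > Canola/T1 26 > Lentils/T1 25 > Lentils/T2 23 > Canola/T2 22 > Sorghum/T1 18 > Peas/T1 16 > Sorghum/T2 15 > Peas/T2 7 > Cotton/T2 2.
Fill Cotton T1 block (2 at 27) ; 37 left.
Canola/T1 (26): +8 ; 29 left.
Lentils/T1 (25): +7 ; 22 left.
Lentils T2 at 23: fill all 5 ; 17 left.
Fill Canola T2 block (7 at 22) ; 10 left.
Fill Sorghum T1 block (9 at 18) ; 1 left.
1 remain; put them into Peas T1 at 16.
Total = 27×2 + 26×8 + 25×7 + 23×5 + 22×7 + 18×9 + 16×1 = 884.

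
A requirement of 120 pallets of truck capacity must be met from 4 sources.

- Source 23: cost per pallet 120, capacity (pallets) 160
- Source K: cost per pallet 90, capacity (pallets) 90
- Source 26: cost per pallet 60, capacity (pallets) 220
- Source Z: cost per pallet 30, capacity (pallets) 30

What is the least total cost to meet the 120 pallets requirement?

6300

Use sources in increasing cost order.
Source Z at 30: take all 30 pallets → 90 still needed.
Take 90 from Source 26 at 60 to finish.
Source K, Source 23: unused.
Cost = 30×30 + 90×60 = 6300.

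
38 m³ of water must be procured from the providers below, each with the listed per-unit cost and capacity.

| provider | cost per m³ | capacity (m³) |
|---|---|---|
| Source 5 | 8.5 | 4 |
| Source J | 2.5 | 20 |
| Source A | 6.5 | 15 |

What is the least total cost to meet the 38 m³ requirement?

173

Cheapest first:
Source J (2.5): use full 20 → 18 m³ to go.
Take 15 from Source A at 6.5 → need 3 more.
Source 5 (8.5): take the remaining 3 → done.
Cost = 20×2.5 + 15×6.5 + 3×8.5 = 173.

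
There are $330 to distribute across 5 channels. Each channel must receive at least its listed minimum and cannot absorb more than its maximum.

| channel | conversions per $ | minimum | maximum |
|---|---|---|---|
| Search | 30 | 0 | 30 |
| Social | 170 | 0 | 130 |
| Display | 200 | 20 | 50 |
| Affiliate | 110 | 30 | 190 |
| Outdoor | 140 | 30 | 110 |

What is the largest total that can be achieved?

Meeting every minimum uses 0+0+20+30+30 = 80 $, leaving 250.
Rank by conversions per $: Display 200 > Social 170 > Outdoor 140 > Affiliate 110 > Search 30.
Display: +30 to 50 (cap) ; 220 left.
Give Social 130 more to hit its cap of 130 ; 90 left.
Outdoor takes 80 more to reach its cap of 110 ; 10 left.
Only 10 left; Affiliate takes them to reach 40.
Total = 170×130 + 200×50 + 110×40 + 140×110 = 51900.

51900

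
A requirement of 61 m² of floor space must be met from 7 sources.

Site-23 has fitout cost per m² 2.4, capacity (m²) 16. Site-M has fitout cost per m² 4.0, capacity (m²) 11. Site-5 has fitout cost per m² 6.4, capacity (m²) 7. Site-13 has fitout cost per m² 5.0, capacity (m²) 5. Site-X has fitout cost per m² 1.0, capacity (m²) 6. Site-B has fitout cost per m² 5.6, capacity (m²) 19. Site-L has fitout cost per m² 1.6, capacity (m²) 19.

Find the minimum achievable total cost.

Cheapest first:
Site-X at 1.0: take all 6 m² — 55 still needed.
Take 19 from Site-L at 1.6 — need 36 more.
Site-23 at 2.4: take all 16 m² — 20 still needed.
Take 11 from Site-M at 4.0 — need 9 more.
Site-13 (5.0): use full 5 — 4 m² to go.
Take 4 from Site-B at 5.6 to finish.
Site-5: unused.
Cost = 6×1.0 + 19×1.6 + 16×2.4 + 11×4.0 + 5×5.0 + 4×5.6 = 166.2.

166.2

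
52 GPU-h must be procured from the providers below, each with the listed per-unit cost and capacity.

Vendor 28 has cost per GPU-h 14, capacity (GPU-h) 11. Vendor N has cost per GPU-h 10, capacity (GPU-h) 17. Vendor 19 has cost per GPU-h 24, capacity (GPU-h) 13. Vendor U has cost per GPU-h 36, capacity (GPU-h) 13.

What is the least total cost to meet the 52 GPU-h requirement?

Use providers in increasing cost order.
Vendor N (10): use full 17 → 35 GPU-h to go.
Take 11 from Vendor 28 at 14 → need 24 more.
Take 13 from Vendor 19 at 24 → need 11 more.
Vendor U (36): take the remaining 11 → done.
Cost = 17×10 + 11×14 + 13×24 + 11×36 = 1032.

1032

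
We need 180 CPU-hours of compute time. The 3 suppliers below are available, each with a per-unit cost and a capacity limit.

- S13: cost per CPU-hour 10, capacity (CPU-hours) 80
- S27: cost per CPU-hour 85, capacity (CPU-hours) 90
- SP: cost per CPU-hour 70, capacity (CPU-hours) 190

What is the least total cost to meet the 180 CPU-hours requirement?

Fill from the cheapest supplier first.
S13 at 10: take all 80 CPU-hours ; 100 still needed.
SP (70): take the remaining 100 ; done.
S27: unused.
Cost = 80×10 + 100×70 = 7800.

7800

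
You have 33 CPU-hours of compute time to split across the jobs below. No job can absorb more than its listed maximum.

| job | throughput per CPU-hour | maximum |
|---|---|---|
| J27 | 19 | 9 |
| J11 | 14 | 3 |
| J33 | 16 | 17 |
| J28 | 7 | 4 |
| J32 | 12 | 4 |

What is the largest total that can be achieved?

533

Rank by throughput per CPU-hour: J27 19 > J33 16 > J11 14 > J32 12 > J28 7.
J27: +9 to 9 (cap) — 24 left.
Give J33 17 to hit its cap of 17 — 7 left.
J11: +3 to 3 (cap) — 4 left.
J32 takes 4 to reach its cap of 4 — 0 left.
Total = 19×9 + 14×3 + 16×17 + 12×4 = 533.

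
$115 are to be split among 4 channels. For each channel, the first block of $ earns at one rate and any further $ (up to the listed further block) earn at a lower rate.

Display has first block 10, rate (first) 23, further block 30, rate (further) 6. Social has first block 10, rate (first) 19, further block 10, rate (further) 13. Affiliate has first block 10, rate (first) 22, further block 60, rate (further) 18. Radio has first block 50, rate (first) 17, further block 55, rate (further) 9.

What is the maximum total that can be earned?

Treat each block as its own option and order by rate: Display/T1 23 > Affiliate/T1 22 > Social/T1 19 > Affiliate/T2 18 > Radio/T1 17 > Social/T2 13 > Radio/T2 9 > Display/T2 6.
Fill Display T1 block (10 at 23) ; 105 left.
Fill Affiliate T1 block (10 at 22) ; 95 left.
Social/T1 (19): +10 ; 85 left.
Fill Affiliate T2 block (60 at 18) ; 25 left.
Radio/T1: +25 of 50 at 17; pool empty.
Total = 23×10 + 22×10 + 19×10 + 18×60 + 17×25 = 2145.

2145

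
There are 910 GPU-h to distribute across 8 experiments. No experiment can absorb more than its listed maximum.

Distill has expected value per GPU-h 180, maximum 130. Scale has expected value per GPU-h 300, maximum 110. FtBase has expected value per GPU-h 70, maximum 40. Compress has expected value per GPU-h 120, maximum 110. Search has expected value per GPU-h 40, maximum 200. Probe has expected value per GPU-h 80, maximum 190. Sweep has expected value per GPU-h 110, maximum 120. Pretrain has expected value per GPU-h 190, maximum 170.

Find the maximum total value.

Highest expected value per GPU-h first: Scale 300 > Pretrain 190 > Distill 180 > Compress 120 > Sweep 110 > Probe 80 > FtBase 70 > Search 40.
Scale: +110 to 110 (cap) → 800 left.
Pretrain: +170 to 170 (cap) → 630 left.
Distill: +130 to 130 (cap) → 500 left.
Compress takes 110 to reach its cap of 110 → 390 left.
Sweep takes 120 to reach its cap of 120 → 270 left.
Probe: +190 to 190 (cap) → 80 left.
Give FtBase 40 to hit its cap of 40 → 40 left.
Search has room for 200 but only 40 remain, so it gets 40.
Total = 180×130 + 300×110 + 70×40 + 120×110 + 40×40 + 80×190 + 110×120 + 190×170 = 134700.

134700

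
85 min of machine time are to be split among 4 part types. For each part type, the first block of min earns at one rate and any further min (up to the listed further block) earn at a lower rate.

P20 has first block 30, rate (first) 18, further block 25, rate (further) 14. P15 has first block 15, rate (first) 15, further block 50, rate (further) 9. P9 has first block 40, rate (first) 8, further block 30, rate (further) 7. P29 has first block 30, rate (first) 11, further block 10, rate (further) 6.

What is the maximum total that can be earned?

Rank every tier by rate: P20/first 18 > P15/first 15 > P20/second 14 > P29/first 11 > P15/second 9 > P9/first 8 > P9/second 7 > P29/second 6.
P20/first (18): +30 ; 55 left.
P15/first (15): +15 ; 40 left.
Fill P20 second block (25 at 14) ; 15 left.
15 remain; put them into P29 first at 11.
Total = 18×30 + 15×15 + 14×25 + 11×15 = 1280.

1280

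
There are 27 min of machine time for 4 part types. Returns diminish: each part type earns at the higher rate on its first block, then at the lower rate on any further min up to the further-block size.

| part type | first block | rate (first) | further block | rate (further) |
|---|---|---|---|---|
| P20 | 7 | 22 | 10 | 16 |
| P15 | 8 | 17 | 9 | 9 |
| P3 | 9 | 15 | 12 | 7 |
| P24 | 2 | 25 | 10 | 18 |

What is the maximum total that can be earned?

Rank every tier by rate: P24/first 25 > P20/first 22 > P24/second 18 > P15/first 17 > P20/second 16 > P3/first 15 > P15/second 9 > P3/second 7.
Fill P24 first block (2 at 25) ; 25 left.
Fill P20 first block (7 at 22) ; 18 left.
P24 second at 18: fill all 10 ; 8 left.
P15 first at 17: fill all 8 ; 0 left.
Total = 25×2 + 22×7 + 18×10 + 17×8 = 520.

520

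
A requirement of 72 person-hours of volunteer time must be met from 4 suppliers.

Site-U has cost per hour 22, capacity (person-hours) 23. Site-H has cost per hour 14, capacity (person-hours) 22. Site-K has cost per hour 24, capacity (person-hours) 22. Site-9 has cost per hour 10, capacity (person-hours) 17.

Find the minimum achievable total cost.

1224

Cheapest first:
Site-9 (10): use full 17 → 55 person-hours to go.
Site-H at 14: take all 22 person-hours → 33 still needed.
Site-U at 22: take all 23 person-hours → 10 still needed.
Site-K at 24: take 10 of its 22 → requirement met.
Cost = 17×10 + 22×14 + 23×22 + 10×24 = 1224.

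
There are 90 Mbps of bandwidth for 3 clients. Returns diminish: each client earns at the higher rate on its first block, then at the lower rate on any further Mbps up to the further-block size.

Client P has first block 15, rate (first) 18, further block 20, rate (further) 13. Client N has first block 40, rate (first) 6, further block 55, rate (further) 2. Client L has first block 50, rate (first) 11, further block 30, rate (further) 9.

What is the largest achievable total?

Treat each block as its own option and order by rate: Client P/first 18 > Client P/second 13 > Client L/first 11 > Client L/second 9 > Client N/first 6 > Client N/second 2.
Fill Client P first block (15 at 18) ; 75 left.
Client P/second (13): +20 ; 55 left.
Client L/first (11): +50 ; 5 left.
Client L/second: +5 of 30 at 9; pool empty.
Total = 18×15 + 13×20 + 11×50 + 9×5 = 1125.

1125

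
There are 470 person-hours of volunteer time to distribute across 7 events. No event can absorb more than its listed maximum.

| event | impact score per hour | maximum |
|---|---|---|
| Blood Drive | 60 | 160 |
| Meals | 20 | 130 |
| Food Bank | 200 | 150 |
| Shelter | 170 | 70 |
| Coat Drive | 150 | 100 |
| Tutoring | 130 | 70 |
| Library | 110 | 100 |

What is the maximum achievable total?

Order the events by impact score per hour: Food Bank 200 > Shelter 170 > Coat Drive 150 > Tutoring 130 > Library 110 > Blood Drive 60 > Meals 20.
Food Bank: +150 to 150 (cap) ; 320 left.
Give Shelter 70 to hit its cap of 70 ; 250 left.
Give Coat Drive 100 to hit its cap of 100 ; 150 left.
Tutoring takes 70 to reach its cap of 70 ; 80 left.
Only 80 left; Library takes them to reach 80.
Total = 200×150 + 170×70 + 150×100 + 130×70 + 110×80 = 74800.

74800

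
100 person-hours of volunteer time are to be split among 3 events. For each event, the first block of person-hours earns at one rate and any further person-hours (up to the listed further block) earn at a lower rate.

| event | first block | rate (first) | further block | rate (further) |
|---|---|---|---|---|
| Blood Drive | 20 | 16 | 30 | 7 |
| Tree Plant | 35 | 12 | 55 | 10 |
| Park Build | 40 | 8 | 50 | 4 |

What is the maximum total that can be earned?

1190

Treat each block as its own option and order by rate: Blood Drive/tier1 16 > Tree Plant/tier1 12 > Tree Plant/tier2 10 > Park Build/tier1 8 > Blood Drive/tier2 7 > Park Build/tier2 4.
Blood Drive/tier1 (16): +20 — 80 left.
Fill Tree Plant tier1 block (35 at 12) — 45 left.
Tree Plant tier2 at 10: only 45 left, fill 45.
Total = 16×20 + 12×35 + 10×45 = 1190.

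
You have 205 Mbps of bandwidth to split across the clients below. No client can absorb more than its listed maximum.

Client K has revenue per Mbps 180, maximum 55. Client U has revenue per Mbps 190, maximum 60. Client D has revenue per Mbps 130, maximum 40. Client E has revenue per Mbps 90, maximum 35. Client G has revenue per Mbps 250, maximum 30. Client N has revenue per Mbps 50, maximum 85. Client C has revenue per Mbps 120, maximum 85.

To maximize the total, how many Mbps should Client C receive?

Order the clients by revenue per Mbps: Client G 250 > Client U 190 > Client K 180 > Client D 130 > Client C 120 > Client E 90 > Client N 50.
Client G takes 30 to reach its cap of 30 — 175 left.
Client U: +60 to 60 (cap) — 115 left.
Give Client K 55 to hit its cap of 55 — 60 left.
Client D takes 40 to reach its cap of 40 — 20 left.
Client C has room for 85 but only 20 remain, so it gets 20.

20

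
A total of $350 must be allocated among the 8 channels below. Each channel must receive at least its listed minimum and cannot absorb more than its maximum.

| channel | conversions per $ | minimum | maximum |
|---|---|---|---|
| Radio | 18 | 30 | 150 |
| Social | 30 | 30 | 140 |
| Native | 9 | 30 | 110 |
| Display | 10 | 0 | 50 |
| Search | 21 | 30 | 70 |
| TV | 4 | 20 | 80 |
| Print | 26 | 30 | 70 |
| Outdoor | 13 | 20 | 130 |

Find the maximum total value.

8010

Meeting every minimum uses 30+30+30+0+30+20+30+20 = 190 $, leaving 160.
Rank by conversions per $: Social 30 > Print 26 > Search 21 > Radio 18 > Outdoor 13 > Display 10 > Native 9 > TV 4.
Social takes 110 more to reach its cap of 140 → 50 left.
Give Print 40 more to hit its cap of 70 → 10 left.
Only 10 left; Search takes them to reach 40.
Total = 18×30 + 30×140 + 9×30 + 21×40 + 4×20 + 26×70 + 13×20 = 8010.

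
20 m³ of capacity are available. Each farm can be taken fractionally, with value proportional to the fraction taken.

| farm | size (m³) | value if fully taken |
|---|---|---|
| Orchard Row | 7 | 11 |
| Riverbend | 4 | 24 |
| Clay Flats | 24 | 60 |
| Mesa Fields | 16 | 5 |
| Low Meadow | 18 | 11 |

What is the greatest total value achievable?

Best value per unit of size first: Riverbend 24/4≈6, Clay Flats 60/24≈2.5, Orchard Row 11/7≈1.57, Low Meadow 11/18≈0.611, Mesa Fields 5/16≈0.312.
Riverbend: take in full, 4 m³ for value 24 → 16 left.
16 m³ left: a 16/24 share of Clay Flats gives 60×16/24 = 40.
Total value = 64.

64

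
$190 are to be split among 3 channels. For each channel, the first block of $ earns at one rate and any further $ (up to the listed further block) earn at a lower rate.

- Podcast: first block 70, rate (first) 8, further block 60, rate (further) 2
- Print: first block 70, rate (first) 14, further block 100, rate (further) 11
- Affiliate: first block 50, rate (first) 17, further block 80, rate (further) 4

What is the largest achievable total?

2600

Rank every tier by rate: Affiliate/first 17 > Print/first 14 > Print/second 11 > Podcast/first 8 > Affiliate/second 4 > Podcast/second 2.
Fill Affiliate first block (50 at 17) ; 140 left.
Fill Print first block (70 at 14) ; 70 left.
Print/second: +70 of 100 at 11; pool empty.
Total = 17×50 + 14×70 + 11×70 = 2600.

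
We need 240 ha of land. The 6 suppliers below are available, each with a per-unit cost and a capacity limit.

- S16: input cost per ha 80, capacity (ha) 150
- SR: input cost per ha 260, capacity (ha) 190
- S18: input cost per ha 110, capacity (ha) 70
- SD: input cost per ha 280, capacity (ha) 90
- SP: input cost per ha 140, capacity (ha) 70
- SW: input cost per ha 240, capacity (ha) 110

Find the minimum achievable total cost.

22500

Use suppliers in increasing cost order.
S16 (80): use full 150 ; 90 ha to go.
S18 at 110: take all 70 ha ; 20 still needed.
SP at 140: take 20 of its 70 ; requirement met.
SW, SR, SD: unused.
Cost = 150×80 + 70×110 + 20×140 = 22500.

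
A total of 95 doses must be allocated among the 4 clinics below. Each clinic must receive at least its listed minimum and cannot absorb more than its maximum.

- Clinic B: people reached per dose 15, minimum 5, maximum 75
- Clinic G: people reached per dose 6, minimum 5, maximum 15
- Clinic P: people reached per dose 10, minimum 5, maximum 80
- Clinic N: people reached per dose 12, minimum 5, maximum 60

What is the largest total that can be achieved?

1325

Meeting every minimum uses 5+5+5+5 = 20 doses, leaving 75.
Order the clinics by people reached per dose: Clinic B 15 > Clinic N 12 > Clinic P 10 > Clinic G 6.
Clinic B takes 70 more to reach its cap of 75 → 5 left.
Only 5 left; Clinic N takes them to reach 10.
Total = 15×75 + 6×5 + 10×5 + 12×10 = 1325.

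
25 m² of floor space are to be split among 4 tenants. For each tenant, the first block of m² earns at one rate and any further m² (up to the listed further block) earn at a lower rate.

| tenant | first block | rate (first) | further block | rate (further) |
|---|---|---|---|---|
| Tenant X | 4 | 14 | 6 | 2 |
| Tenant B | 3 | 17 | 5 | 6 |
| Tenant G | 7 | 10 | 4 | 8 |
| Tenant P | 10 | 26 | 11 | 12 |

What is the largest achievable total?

Treat each block as its own option and order by rate: Tenant P/T1 26 > Tenant B/T1 17 > Tenant X/T1 14 > Tenant P/T2 12 > Tenant G/T1 10 > Tenant G/T2 8 > Tenant B/T2 6 > Tenant X/T2 2.
Tenant P/T1 (26): +10 — 15 left.
Tenant B T1 at 17: fill all 3 — 12 left.
Tenant X T1 at 14: fill all 4 — 8 left.
Tenant P T2 at 12: only 8 left, fill 8.
Total = 26×10 + 17×3 + 14×4 + 12×8 = 463.

463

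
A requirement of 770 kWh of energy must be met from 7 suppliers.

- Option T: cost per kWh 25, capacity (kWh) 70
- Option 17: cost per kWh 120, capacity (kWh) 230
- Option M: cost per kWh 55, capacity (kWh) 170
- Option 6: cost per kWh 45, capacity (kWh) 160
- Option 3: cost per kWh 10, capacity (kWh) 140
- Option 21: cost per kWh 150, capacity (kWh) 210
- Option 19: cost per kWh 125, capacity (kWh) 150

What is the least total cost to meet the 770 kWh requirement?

Use suppliers in increasing cost order.
Take 140 from Option 3 at 10 ; need 630 more.
Option T at 25: take all 70 kWh ; 560 still needed.
Take 160 from Option 6 at 45 ; need 400 more.
Take 170 from Option M at 55 ; need 230 more.
Option 17 (120): use full 230 ; 0 kWh to go.
Option 19, Option 21: unused.
Cost = 140×10 + 70×25 + 160×45 + 170×55 + 230×120 = 47300.

47300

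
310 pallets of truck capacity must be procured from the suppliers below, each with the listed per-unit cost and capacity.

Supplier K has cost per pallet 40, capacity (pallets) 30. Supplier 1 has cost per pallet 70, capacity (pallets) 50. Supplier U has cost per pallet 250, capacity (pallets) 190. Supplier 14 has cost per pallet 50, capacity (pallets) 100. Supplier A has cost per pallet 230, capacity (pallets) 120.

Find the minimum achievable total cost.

Cheapest first:
Take 30 from Supplier K at 40 ; need 280 more.
Supplier 14 at 50: take all 100 pallets ; 180 still needed.
Take 50 from Supplier 1 at 70 ; need 130 more.
Supplier A at 230: take all 120 pallets ; 10 still needed.
Supplier U (250): take the remaining 10 ; done.
Cost = 30×40 + 100×50 + 50×70 + 120×230 + 10×250 = 39800.

39800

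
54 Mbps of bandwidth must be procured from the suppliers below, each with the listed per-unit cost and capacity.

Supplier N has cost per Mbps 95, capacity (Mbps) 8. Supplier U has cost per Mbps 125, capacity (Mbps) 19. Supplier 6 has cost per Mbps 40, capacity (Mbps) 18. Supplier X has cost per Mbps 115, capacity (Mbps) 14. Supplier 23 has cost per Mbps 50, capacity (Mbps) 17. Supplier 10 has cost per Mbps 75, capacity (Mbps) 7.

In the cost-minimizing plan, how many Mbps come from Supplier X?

Fill from the cheapest supplier first.
Take 18 from Supplier 6 at 40 — need 36 more.
Supplier 23 (50): use full 17 — 19 Mbps to go.
Supplier 10 at 75: take all 7 Mbps — 12 still needed.
Supplier N at 95: take all 8 Mbps — 4 still needed.
Supplier X (115): take the remaining 4 — done.
Supplier U: unused.

4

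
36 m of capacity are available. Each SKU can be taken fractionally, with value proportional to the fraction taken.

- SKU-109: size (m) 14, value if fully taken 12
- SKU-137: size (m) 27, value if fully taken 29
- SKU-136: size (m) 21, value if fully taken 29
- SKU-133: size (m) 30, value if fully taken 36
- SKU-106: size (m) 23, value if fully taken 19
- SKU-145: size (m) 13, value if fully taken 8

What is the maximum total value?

Best value per unit of size first: SKU-136 29/21≈1.38, SKU-133 36/30≈1.2, SKU-137 29/27≈1.07, SKU-109 12/14≈0.857, SKU-106 19/23≈0.826, SKU-145 8/13≈0.615.
All 21 m of SKU-136 fit (value 29) — 15 remain.
Only 15 m remain; take 15/30 of SKU-133 for value 36×15/30 = 18.
Total value = 47.

47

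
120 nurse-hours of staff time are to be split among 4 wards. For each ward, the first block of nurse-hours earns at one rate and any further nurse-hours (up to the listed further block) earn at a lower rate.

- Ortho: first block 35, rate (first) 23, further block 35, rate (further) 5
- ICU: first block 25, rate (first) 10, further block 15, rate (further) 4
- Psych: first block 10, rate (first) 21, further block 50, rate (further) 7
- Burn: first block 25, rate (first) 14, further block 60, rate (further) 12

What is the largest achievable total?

1965

Treat each block as its own option and order by rate: Ortho/first 23 > Psych/first 21 > Burn/first 14 > Burn/second 12 > ICU/first 10 > Psych/second 7 > Ortho/second 5 > ICU/second 4.
Ortho/first (23): +35 — 85 left.
Fill Psych first block (10 at 21) — 75 left.
Fill Burn first block (25 at 14) — 50 left.
50 remain; put them into Burn second at 12.
Total = 23×35 + 21×10 + 14×25 + 12×50 = 1965.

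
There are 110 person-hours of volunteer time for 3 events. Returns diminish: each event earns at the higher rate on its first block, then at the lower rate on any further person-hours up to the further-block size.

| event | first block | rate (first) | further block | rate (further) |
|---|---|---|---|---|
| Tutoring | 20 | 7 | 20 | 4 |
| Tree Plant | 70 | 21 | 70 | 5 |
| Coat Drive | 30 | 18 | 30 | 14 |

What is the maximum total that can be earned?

Treat each block as its own option and order by rate: Tree Plant/T1 21 > Coat Drive/T1 18 > Coat Drive/T2 14 > Tutoring/T1 7 > Tree Plant/T2 5 > Tutoring/T2 4.
Fill Tree Plant T1 block (70 at 21) → 40 left.
Coat Drive T1 at 18: fill all 30 → 10 left.
Coat Drive T2 at 14: only 10 left, fill 10.
Total = 21×70 + 18×30 + 14×10 = 2150.

2150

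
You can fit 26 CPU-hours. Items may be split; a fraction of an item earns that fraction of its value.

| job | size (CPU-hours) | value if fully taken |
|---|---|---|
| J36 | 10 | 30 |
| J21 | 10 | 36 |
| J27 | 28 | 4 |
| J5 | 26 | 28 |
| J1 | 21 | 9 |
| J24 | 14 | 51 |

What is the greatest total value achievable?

93

Sort by value density: J24 51/14≈3.64, J21 36/10≈3.6, J36 30/10≈3, J5 28/26≈1.08, J1 9/21≈0.429, J27 4/28≈0.143.
Take all of J24 (14 CPU-hours, value 51) ; 12 CPU-hours left.
All 10 CPU-hours of J21 fit (value 36) ; 2 remain.
2 CPU-hours left: a 2/10 share of J36 gives 30×2/10 = 6.
Total value = 93.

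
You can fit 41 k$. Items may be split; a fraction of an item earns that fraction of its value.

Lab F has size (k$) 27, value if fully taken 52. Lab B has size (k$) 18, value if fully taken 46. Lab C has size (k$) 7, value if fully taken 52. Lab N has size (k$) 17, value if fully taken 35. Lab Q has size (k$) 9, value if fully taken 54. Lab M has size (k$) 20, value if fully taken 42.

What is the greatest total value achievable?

Best value per unit of size first: Lab C 52/7≈7.43, Lab Q 54/9≈6, Lab B 46/18≈2.56, Lab M 42/20≈2.1, Lab N 35/17≈2.06, Lab F 52/27≈1.93.
Lab C: take in full, 7 k$ for value 52 ; 34 left.
Take all of Lab Q (9 k$, value 54) ; 25 k$ left.
Take all of Lab B (18 k$, value 46) ; 7 k$ left.
Fill the last 7 k$ with part of Lab M: 7/20 of it earns 14.7.
Total value = 166.7.

166.7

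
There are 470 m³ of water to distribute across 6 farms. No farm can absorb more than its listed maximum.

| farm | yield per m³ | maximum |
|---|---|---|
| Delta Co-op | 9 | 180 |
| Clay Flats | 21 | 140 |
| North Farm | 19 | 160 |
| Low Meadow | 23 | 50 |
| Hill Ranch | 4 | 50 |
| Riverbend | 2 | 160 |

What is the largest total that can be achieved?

Rank by yield per m³: Low Meadow 23 > Clay Flats 21 > North Farm 19 > Delta Co-op 9 > Hill Ranch 4 > Riverbend 2.
Low Meadow: +50 to 50 (cap) ; 420 left.
Clay Flats takes 140 to reach its cap of 140 ; 280 left.
Give North Farm 160 to hit its cap of 160 ; 120 left.
Delta Co-op has room for 180 but only 120 remain, so it gets 120.
Total = 9×120 + 21×140 + 19×160 + 23×50 = 8210.

8210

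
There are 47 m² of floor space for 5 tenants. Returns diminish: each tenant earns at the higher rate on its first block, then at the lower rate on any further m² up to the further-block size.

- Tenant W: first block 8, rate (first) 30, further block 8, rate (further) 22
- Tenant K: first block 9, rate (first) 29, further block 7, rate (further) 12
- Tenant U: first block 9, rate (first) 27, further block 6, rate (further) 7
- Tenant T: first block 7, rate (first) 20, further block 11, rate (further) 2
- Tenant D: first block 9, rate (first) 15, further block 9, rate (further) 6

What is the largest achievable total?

1150

Treat each block as its own option and order by rate: Tenant W/T1 30 > Tenant K/T1 29 > Tenant U/T1 27 > Tenant W/T2 22 > Tenant T/T1 20 > Tenant D/T1 15 > Tenant K/T2 12 > Tenant U/T2 7 > Tenant D/T2 6 > Tenant T/T2 2.
Fill Tenant W T1 block (8 at 30) — 39 left.
Tenant K T1 at 29: fill all 9 — 30 left.
Tenant U T1 at 27: fill all 9 — 21 left.
Tenant W/T2 (22): +8 — 13 left.
Fill Tenant T T1 block (7 at 20) — 6 left.
6 remain; put them into Tenant D T1 at 15.
Total = 30×8 + 29×9 + 27×9 + 22×8 + 20×7 + 15×6 = 1150.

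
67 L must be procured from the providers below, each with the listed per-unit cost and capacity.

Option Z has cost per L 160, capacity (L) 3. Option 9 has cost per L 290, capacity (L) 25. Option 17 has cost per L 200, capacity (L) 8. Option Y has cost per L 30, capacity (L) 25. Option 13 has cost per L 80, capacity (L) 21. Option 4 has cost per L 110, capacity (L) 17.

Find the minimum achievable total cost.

4980

Cheapest first:
Option Y (30): use full 25 → 42 L to go.
Option 13 (80): use full 21 → 21 L to go.
Option 4 (110): use full 17 → 4 L to go.
Option Z at 160: take all 3 L → 1 still needed.
Option 17 (200): take the remaining 1 → done.
Option 9: unused.
Cost = 25×30 + 21×80 + 17×110 + 3×160 + 1×200 = 4980.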